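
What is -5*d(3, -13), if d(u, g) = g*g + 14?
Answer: -915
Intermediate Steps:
d(u, g) = 14 + g**2 (d(u, g) = g**2 + 14 = 14 + g**2)
-5*d(3, -13) = -5*(14 + (-13)**2) = -5*(14 + 169) = -5*183 = -915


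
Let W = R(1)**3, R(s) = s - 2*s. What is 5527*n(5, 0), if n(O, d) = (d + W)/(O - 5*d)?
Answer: -5527/5 ≈ -1105.4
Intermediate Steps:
R(s) = -s
W = -1 (W = (-1*1)**3 = (-1)**3 = -1)
n(O, d) = (-1 + d)/(O - 5*d) (n(O, d) = (d - 1)/(O - 5*d) = (-1 + d)/(O - 5*d))
5527*n(5, 0) = 5527*((-1 + 0)/(5 - 5*0)) = 5527*(-1/(5 + 0)) = 5527*(-1/5) = -5527/5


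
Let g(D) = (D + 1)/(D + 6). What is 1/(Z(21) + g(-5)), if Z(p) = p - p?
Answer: -¼ ≈ -0.25000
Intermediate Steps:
Z(p) = 0
g(D) = (1 + D)/(6 + D)
1/(Z(21) + g(-5)) = 1/(0 + (1 - 5)/(6 - 5)) = 1/(0 - 4/1) = 1/(0 + 1*(-4)) = 1/(0 - 4) = 1/(-4) = -¼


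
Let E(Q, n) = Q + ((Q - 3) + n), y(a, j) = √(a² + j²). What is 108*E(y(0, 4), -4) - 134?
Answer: -26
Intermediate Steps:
E(Q, n) = -3 + n + 2*Q (E(Q, n) = Q + ((-3 + Q) + n) = Q + (-3 + Q + n) = -3 + n + 2*Q)
108*E(y(0, 4), -4) - 134 = 108*(-3 - 4 + 2*√(0² + 4²)) - 134 = 108*(-3 - 4 + 2*√(0 + 16)) - 134 = 108*(-3 - 4 + 2*√16) - 134 = 108*(-3 - 4 + 2*4) - 134 = 108*(-3 - 4 + 8) - 134 = 108*1 - 134 = 108 - 134 = -26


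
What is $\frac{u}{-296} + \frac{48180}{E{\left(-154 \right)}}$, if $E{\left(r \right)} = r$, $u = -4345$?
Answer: $- \frac{617825}{2072} \approx -298.18$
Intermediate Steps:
$\frac{u}{-296} + \frac{48180}{E{\left(-154 \right)}} = - \frac{4345}{-296} + \frac{48180}{-154} = \left(-4345\right) \left(- \frac{1}{296}\right) + 48180 \left(- \frac{1}{154}\right) = \frac{4345}{296} - \frac{2190}{7} = - \frac{617825}{2072}$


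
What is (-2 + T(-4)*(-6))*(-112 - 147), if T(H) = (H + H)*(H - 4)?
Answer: 99974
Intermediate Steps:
T(H) = 2*H*(-4 + H) (T(H) = (2*H)*(-4 + H) = 2*H*(-4 + H))
(-2 + T(-4)*(-6))*(-112 - 147) = (-2 + (2*(-4)*(-4 - 4))*(-6))*(-112 - 147) = (-2 + (2*(-4)*(-8))*(-6))*(-259) = (-2 + 64*(-6))*(-259) = (-2 - 384)*(-259) = -386*(-259) = 99974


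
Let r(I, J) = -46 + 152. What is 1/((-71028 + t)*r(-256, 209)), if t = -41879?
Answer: -1/11968142 ≈ -8.3555e-8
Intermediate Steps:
r(I, J) = 106
1/((-71028 + t)*r(-256, 209)) = 1/(-71028 - 41879*106) = (1/106)/(-112907) = -1/112907*1/106 = -1/11968142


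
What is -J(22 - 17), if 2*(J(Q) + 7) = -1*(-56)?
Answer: -21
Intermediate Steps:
J(Q) = 21 (J(Q) = -7 + (-1*(-56))/2 = -7 + (1/2)*56 = -7 + 28 = 21)
-J(22 - 17) = -1*21 = -21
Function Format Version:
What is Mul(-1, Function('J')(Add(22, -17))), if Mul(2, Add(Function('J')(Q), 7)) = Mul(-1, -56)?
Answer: -21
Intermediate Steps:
Function('J')(Q) = 21 (Function('J')(Q) = Add(-7, Mul(Rational(1, 2), Mul(-1, -56))) = Add(-7, Mul(Rational(1, 2), 56)) = Add(-7, 28) = 21)
Mul(-1, Function('J')(Add(22, -17))) = Mul(-1, 21) = -21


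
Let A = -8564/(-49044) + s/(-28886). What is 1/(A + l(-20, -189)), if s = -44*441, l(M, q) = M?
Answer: -16098693/308348525 ≈ -0.052209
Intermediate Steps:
s = -19404
A = 13625335/16098693 (A = -8564/(-49044) - 19404/(-28886) = -8564*(-1/49044) - 19404*(-1/28886) = 2141/12261 + 882/1313 = 13625335/16098693 ≈ 0.84636)
1/(A + l(-20, -189)) = 1/(13625335/16098693 - 20) = 1/(-308348525/16098693) = -16098693/308348525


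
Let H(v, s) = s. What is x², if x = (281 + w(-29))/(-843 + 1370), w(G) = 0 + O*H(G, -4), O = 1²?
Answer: 76729/277729 ≈ 0.27627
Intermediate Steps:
O = 1
w(G) = -4 (w(G) = 0 + 1*(-4) = 0 - 4 = -4)
x = 277/527 (x = (281 - 4)/(-843 + 1370) = 277/527 ≈ 0.52562)
x² = (277/527)² = 76729/277729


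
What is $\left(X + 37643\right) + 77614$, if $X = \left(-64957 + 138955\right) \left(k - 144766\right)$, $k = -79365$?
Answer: $-16585130481$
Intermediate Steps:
$X = -16585245738$ ($X = \left(-64957 + 138955\right) \left(-79365 - 144766\right) = 73998 \left(-224131\right) = -16585245738$)
$\left(X + 37643\right) + 77614 = \left(-16585245738 + 37643\right) + 77614 = -16585208095 + 77614 = -16585130481$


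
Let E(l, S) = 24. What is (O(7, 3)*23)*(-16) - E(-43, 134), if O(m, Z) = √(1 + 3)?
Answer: -760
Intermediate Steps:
O(m, Z) = 2 (O(m, Z) = √4 = 2)
(O(7, 3)*23)*(-16) - E(-43, 134) = (2*23)*(-16) - 1*24 = 46*(-16) - 24 = -736 - 24 = -760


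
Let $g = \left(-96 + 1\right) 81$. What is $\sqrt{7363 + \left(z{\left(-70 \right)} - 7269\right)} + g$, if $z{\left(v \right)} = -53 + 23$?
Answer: $-7687$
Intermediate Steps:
$z{\left(v \right)} = -30$
$g = -7695$ ($g = \left(-95\right) 81 = -7695$)
$\sqrt{7363 + \left(z{\left(-70 \right)} - 7269\right)} + g = \sqrt{7363 - 7299} - 7695 = \sqrt{64} - 7695 = 8 - 7695 = -7687$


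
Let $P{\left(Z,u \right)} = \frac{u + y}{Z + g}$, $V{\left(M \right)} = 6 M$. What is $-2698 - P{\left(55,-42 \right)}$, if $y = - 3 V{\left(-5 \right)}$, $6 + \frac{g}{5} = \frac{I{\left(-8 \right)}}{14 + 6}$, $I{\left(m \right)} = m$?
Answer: $- \frac{62102}{23} \approx -2700.1$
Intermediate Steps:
$g = -32$ ($g = -30 + 5 \left(- \frac{8}{14 + 6}\right) = -30 + 5 \left(- \frac{8}{20}\right) = -30 + 5 \left(\left(-8\right) \frac{1}{20}\right) = -30 + 5 \left(- \frac{2}{5}\right) = -30 - 2 = -32$)
$y = 90$ ($y = - 3 \cdot 6 \left(-5\right) = \left(-3\right) \left(-30\right) = 90$)
$P{\left(Z,u \right)} = \frac{90 + u}{-32 + Z}$ ($P{\left(Z,u \right)} = \frac{u + 90}{Z - 32} = \frac{90 + u}{-32 + Z}$)
$-2698 - P{\left(55,-42 \right)} = -2698 - \frac{90 - 42}{-32 + 55} = -2698 - \frac{1}{23} \cdot 48 = -2698 - \frac{48}{23} = - \frac{62102}{23}$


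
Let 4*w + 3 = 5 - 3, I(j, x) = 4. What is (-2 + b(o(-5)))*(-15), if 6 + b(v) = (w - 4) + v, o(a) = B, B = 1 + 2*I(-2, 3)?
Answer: 195/4 ≈ 48.750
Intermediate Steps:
w = -¼ (w = -¾ + (5 - 3)/4 = -¾ + (¼)*2 = -¾ + ½ = -¼ ≈ -0.25000)
B = 9 (B = 1 + 2*4 = 1 + 8 = 9)
o(a) = 9
b(v) = -41/4 + v (b(v) = -6 + ((-¼ - 4) + v) = -6 + (-17/4 + v) = -41/4 + v)
(-2 + b(o(-5)))*(-15) = (-2 + (-41/4 + 9))*(-15) = (-2 - 5/4)*(-15) = -13/4*(-15) = 195/4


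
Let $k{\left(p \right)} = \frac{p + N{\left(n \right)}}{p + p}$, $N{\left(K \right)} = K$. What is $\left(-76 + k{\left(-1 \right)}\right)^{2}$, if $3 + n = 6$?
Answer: $5929$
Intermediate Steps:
$n = 3$ ($n = -3 + 6 = 3$)
$k{\left(p \right)} = \frac{3 + p}{2 p}$ ($k{\left(p \right)} = \frac{p + 3}{p + p} = \frac{3 + p}{2 p}$)
$\left(-76 + k{\left(-1 \right)}\right)^{2} = \left(-76 + \frac{3 - 1}{2 \left(-1\right)}\right)^{2} = \left(-76 + \frac{1}{2} \left(-1\right) 2\right)^{2} = \left(-76 - 1\right)^{2} = \left(-77\right)^{2} = 5929$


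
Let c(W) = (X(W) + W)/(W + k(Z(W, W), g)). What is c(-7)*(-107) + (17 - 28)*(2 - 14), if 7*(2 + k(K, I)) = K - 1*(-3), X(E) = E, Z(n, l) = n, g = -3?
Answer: -1642/67 ≈ -24.507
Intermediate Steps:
k(K, I) = -11/7 + K/7 (k(K, I) = -2 + (K - 1*(-3))/7 = -2 + (K + 3)/7 = -2 + (3 + K)/7 = -2 + (3/7 + K/7) = -11/7 + K/7)
c(W) = 2*W/(-11/7 + 8*W/7) (c(W) = (W + W)/(W + (-11/7 + W/7)) = (2*W)/(-11/7 + 8*W/7) = 2*W/(-11/7 + 8*W/7))
c(-7)*(-107) + (17 - 28)*(2 - 14) = (14*(-7)/(-11 + 8*(-7)))*(-107) + (17 - 28)*(2 - 14) = (14*(-7)/(-11 - 56))*(-107) - 11*(-12) = (14*(-7)/(-67))*(-107) + 132 = (14*(-7)*(-1/67))*(-107) + 132 = (98/67)*(-107) + 132 = -10486/67 + 132 = -1642/67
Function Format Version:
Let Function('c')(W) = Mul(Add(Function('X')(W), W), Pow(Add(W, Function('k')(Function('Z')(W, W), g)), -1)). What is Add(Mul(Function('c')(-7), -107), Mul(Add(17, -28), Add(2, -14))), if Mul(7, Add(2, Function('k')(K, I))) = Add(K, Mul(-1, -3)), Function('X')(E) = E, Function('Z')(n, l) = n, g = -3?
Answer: Rational(-1642, 67) ≈ -24.507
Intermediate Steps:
Function('k')(K, I) = Add(Rational(-11, 7), Mul(Rational(1, 7), K)) (Function('k')(K, I) = Add(-2, Mul(Rational(1, 7), Add(K, Mul(-1, -3)))) = Add(-2, Mul(Rational(1, 7), Add(K, 3))) = Add(-2, Mul(Rational(1, 7), Add(3, K))) = Add(-2, Add(Rational(3, 7), Mul(Rational(1, 7), K))) = Add(Rational(-11, 7), Mul(Rational(1, 7), K)))
Function('c')(W) = Mul(2, W, Pow(Add(Rational(-11, 7), Mul(Rational(8, 7), W)), -1)) (Function('c')(W) = Mul(Add(W, W), Pow(Add(W, Add(Rational(-11, 7), Mul(Rational(1, 7), W))), -1)) = Mul(Mul(2, W), Pow(Add(Rational(-11, 7), Mul(Rational(8, 7), W)), -1)) = Mul(2, W, Pow(Add(Rational(-11, 7), Mul(Rational(8, 7), W)), -1)))
Add(Mul(Function('c')(-7), -107), Mul(Add(17, -28), Add(2, -14))) = Add(Mul(Mul(14, -7, Pow(Add(-11, Mul(8, -7)), -1)), -107), Mul(Add(17, -28), Add(2, -14))) = Add(Mul(Mul(14, -7, Pow(Add(-11, -56), -1)), -107), Mul(-11, -12)) = Add(Mul(Mul(14, -7, Pow(-67, -1)), -107), 132) = Add(Mul(Mul(14, -7, Rational(-1, 67)), -107), 132) = Add(Mul(Rational(98, 67), -107), 132) = Add(Rational(-10486, 67), 132) = Rational(-1642, 67)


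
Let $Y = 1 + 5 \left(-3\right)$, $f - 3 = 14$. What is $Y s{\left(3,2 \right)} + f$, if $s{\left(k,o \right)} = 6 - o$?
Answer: $-39$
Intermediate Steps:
$f = 17$ ($f = 3 + 14 = 17$)
$Y = -14$ ($Y = 1 - 15 = -14$)
$Y s{\left(3,2 \right)} + f = - 14 \left(6 - 2\right) + 17 = \left(-14\right) 4 + 17 = -56 + 17 = -39$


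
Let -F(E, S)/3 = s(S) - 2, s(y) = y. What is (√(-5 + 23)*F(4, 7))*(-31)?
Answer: 1395*√2 ≈ 1972.8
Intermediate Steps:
F(E, S) = 6 - 3*S (F(E, S) = -3*(S - 2) = -3*(-2 + S) = 6 - 3*S)
(√(-5 + 23)*F(4, 7))*(-31) = (√(-5 + 23)*(6 - 3*7))*(-31) = (√18*(6 - 21))*(-31) = ((3*√2)*(-15))*(-31) = -45*√2*(-31) = 1395*√2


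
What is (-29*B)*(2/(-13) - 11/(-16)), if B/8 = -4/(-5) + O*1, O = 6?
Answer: -54723/65 ≈ -841.89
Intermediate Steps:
B = 272/5 (B = 8*(-4/(-5) + 6*1) = 8*(-4*(-⅕) + 6) = 8*(⅘ + 6) = 8*(34/5) = 272/5 ≈ 54.400)
(-29*B)*(2/(-13) - 11/(-16)) = (-29*272/5)*(2/(-13) - 11/(-16)) = -7888*(2*(-1/13) - 11*(-1/16))/5 = -7888*(-2/13 + 11/16)/5 = -7888/5*111/208 = -54723/65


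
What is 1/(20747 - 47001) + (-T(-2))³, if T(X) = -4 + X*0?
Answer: 1680255/26254 ≈ 64.000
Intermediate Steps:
T(X) = -4 (T(X) = -4 + 0 = -4)
1/(20747 - 47001) + (-T(-2))³ = 1/(20747 - 47001) + (-1*(-4))³ = 1/(-26254) + 4³ = -1/26254 + 64 = 1680255/26254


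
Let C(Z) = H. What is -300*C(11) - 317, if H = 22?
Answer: -6917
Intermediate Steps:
C(Z) = 22
-300*C(11) - 317 = -300*22 - 317 = -6600 - 317 = -6917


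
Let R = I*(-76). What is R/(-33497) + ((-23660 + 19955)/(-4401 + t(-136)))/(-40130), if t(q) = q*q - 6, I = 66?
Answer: 29853981279/199357067582 ≈ 0.14975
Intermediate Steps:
t(q) = -6 + q**2 (t(q) = q**2 - 6 = -6 + q**2)
R = -5016 (R = 66*(-76) = -5016)
R/(-33497) + ((-23660 + 19955)/(-4401 + t(-136)))/(-40130) = -5016/(-33497) + ((-23660 + 19955)/(-4401 + (-6 + (-136)**2)))/(-40130) = -5016*(-1/33497) - 3705/(-4401 + (-6 + 18496))*(-1/40130) = 264/1763 - 3705/(-4401 + 18490)*(-1/40130) = 264/1763 - 3705/14089*(-1/40130) = 264/1763 + 741/113078314 = 29853981279/199357067582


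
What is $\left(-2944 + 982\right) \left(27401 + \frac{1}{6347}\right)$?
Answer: $- \frac{341219558376}{6347} \approx -5.3761 \cdot 10^{7}$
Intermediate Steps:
$\left(-2944 + 982\right) \left(27401 + \frac{1}{6347}\right) = - 1962 \left(27401 + \frac{1}{6347}\right) = \left(-1962\right) \frac{173914148}{6347} = - \frac{341219558376}{6347}$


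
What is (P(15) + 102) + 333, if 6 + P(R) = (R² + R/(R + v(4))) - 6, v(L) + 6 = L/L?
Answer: 1299/2 ≈ 649.50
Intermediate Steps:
v(L) = -5 (v(L) = -6 + L/L = -6 + 1 = -5)
P(R) = -12 + R² + R/(-5 + R) (P(R) = -6 + ((R² + R/(R - 5)) - 6) = -6 + ((R² + R/(-5 + R)) - 6) = -6 + (-6 + R² + R/(-5 + R)) = -12 + R² + R/(-5 + R))
(P(15) + 102) + 333 = ((60 + 15³ - 11*15 - 5*15²)/(-5 + 15) + 102) + 333 = ((60 + 3375 - 165 - 5*225)/10 + 102) + 333 = ((60 + 3375 - 165 - 1125)/10 + 102) + 333 = ((⅒)*2145 + 102) + 333 = (429/2 + 102) + 333 = 633/2 + 333 = 1299/2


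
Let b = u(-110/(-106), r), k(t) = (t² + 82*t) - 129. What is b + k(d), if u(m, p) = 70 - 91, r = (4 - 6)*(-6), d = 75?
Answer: 11625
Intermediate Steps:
r = 12 (r = -2*(-6) = 12)
k(t) = -129 + t² + 82*t
u(m, p) = -21
b = -21
b + k(d) = -21 + (-129 + 75² + 82*75) = -21 + (-129 + 5625 + 6150) = -21 + 11646 = 11625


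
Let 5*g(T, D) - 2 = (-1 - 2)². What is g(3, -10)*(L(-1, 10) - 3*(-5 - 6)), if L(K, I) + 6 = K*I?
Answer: 187/5 ≈ 37.400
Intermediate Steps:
L(K, I) = -6 + I*K (L(K, I) = -6 + K*I = -6 + I*K)
g(T, D) = 11/5 (g(T, D) = ⅖ + (-1 - 2)²/5 = ⅖ + (⅕)*(-3)² = ⅖ + (⅕)*9 = ⅖ + 9/5 = 11/5)
g(3, -10)*(L(-1, 10) - 3*(-5 - 6)) = 11*((-6 + 10*(-1)) - 3*(-5 - 6))/5 = 11*((-6 - 10) - 3*(-11))/5 = 11*(-16 + 33)/5 = (11/5)*17 = 187/5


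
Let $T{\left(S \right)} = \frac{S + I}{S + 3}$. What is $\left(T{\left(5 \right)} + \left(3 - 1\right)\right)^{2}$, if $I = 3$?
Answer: $9$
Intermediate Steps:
$T{\left(S \right)} = 1$ ($T{\left(S \right)} = \frac{S + 3}{S + 3} = \frac{3 + S}{3 + S} = 1$)
$\left(T{\left(5 \right)} + \left(3 - 1\right)\right)^{2} = \left(1 + \left(3 - 1\right)\right)^{2} = \left(1 + 2\right)^{2} = 3^{2} = 9$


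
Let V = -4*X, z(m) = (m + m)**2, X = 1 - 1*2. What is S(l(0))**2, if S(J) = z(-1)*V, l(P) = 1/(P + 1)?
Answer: 256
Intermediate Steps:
l(P) = 1/(1 + P)
X = -1 (X = 1 - 2 = -1)
z(m) = 4*m**2 (z(m) = (2*m)**2 = 4*m**2)
V = 4 (V = -4*(-1) = 4)
S(J) = 16 (S(J) = (4*(-1)**2)*4 = (4*1)*4 = 4*4 = 16)
S(l(0))**2 = 16**2 = 256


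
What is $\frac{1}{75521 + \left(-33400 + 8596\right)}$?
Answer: $\frac{1}{50717} \approx 1.9717 \cdot 10^{-5}$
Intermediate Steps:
$\frac{1}{75521 + \left(-33400 + 8596\right)} = \frac{1}{75521 - 24804} = \frac{1}{50717}$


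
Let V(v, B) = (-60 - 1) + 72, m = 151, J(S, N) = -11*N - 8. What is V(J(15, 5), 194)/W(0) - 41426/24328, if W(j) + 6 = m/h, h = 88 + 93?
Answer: -3962289/1033940 ≈ -3.8322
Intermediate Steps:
J(S, N) = -8 - 11*N
V(v, B) = 11 (V(v, B) = -61 + 72 = 11)
h = 181
W(j) = -935/181 (W(j) = -6 + 151/181 = -935/181)
V(J(15, 5), 194)/W(0) - 41426/24328 = 11/(-935/181) - 41426/24328 = 11*(-181/935) - 41426*1/24328 = -181/85 - 20713/12164 = -3962289/1033940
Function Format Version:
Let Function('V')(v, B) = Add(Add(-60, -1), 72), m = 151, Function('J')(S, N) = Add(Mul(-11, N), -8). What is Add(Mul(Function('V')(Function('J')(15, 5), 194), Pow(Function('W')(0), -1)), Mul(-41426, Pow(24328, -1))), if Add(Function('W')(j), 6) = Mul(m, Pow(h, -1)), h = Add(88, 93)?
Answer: Rational(-3962289, 1033940) ≈ -3.8322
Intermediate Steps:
Function('J')(S, N) = Add(-8, Mul(-11, N))
Function('V')(v, B) = 11 (Function('V')(v, B) = Add(-61, 72) = 11)
h = 181
Function('W')(j) = Rational(-935, 181) (Function('W')(j) = Add(-6, Mul(151, Pow(181, -1))) = Add(-6, Mul(151, Rational(1, 181))) = Add(-6, Rational(151, 181)) = Rational(-935, 181))
Add(Mul(Function('V')(Function('J')(15, 5), 194), Pow(Function('W')(0), -1)), Mul(-41426, Pow(24328, -1))) = Add(Mul(11, Pow(Rational(-935, 181), -1)), Mul(-41426, Pow(24328, -1))) = Add(Mul(11, Rational(-181, 935)), Mul(-41426, Rational(1, 24328))) = Add(Rational(-181, 85), Rational(-20713, 12164)) = Rational(-3962289, 1033940)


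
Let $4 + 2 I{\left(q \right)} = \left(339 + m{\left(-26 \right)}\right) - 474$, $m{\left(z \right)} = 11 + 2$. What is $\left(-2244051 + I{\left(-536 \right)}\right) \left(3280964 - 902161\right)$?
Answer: $-5338305115542$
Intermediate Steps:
$m{\left(z \right)} = 13$
$I{\left(q \right)} = -63$ ($I{\left(q \right)} = -2 + \frac{\left(339 + 13\right) - 474}{2} = -2 + \frac{352 - 474}{2} = -2 + \frac{1}{2} \left(-122\right) = -2 - 61 = -63$)
$\left(-2244051 + I{\left(-536 \right)}\right) \left(3280964 - 902161\right) = \left(-2244051 - 63\right) \left(3280964 - 902161\right) = \left(-2244114\right) 2378803 = -5338305115542$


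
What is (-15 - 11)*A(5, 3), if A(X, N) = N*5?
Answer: -390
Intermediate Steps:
A(X, N) = 5*N
(-15 - 11)*A(5, 3) = (-15 - 11)*(5*3) = -26*15 = -390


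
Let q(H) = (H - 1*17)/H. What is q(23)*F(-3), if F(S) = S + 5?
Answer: 12/23 ≈ 0.52174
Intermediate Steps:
q(H) = (-17 + H)/H (q(H) = (H - 17)/H = (-17 + H)/H)
F(S) = 5 + S
q(23)*F(-3) = ((-17 + 23)/23)*(5 - 3) = ((1/23)*6)*2 = (6/23)*2 = 12/23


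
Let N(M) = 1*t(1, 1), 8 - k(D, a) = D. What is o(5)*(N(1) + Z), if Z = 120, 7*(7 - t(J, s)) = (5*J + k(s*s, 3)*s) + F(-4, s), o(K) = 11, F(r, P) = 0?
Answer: 9647/7 ≈ 1378.1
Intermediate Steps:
k(D, a) = 8 - D
t(J, s) = 7 - 5*J/7 - s*(8 - s**2)/7 (t(J, s) = 7 - ((5*J + (8 - s*s)*s) + 0)/7 = 7 - ((5*J + (8 - s**2)*s) + 0)/7 = 7 - ((5*J + s*(8 - s**2)) + 0)/7 = 7 - (5*J + s*(8 - s**2))/7 = 7 + (-5*J/7 - s*(8 - s**2)/7) = 7 - 5*J/7 - s*(8 - s**2)/7)
N(M) = 37/7 (N(M) = 1*(7 - 5/7*1 + (1/7)*1*(-8 + 1**2)) = 1*(7 - 5/7 + (1/7)*1*(-8 + 1)) = 1*(7 - 5/7 + (1/7)*1*(-7)) = 1*(7 - 5/7 - 1) = 1*(37/7) = 37/7)
o(5)*(N(1) + Z) = 11*(37/7 + 120) = 11*(877/7) = 9647/7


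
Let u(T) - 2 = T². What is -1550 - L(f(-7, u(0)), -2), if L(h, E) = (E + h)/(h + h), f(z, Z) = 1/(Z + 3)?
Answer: -3091/2 ≈ -1545.5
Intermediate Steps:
u(T) = 2 + T²
f(z, Z) = 1/(3 + Z)
L(h, E) = (E + h)/(2*h) (L(h, E) = (E + h)/((2*h)) = (E + h)*(1/(2*h)) = (E + h)/(2*h))
-1550 - L(f(-7, u(0)), -2) = -1550 - (-2 + 1/(3 + (2 + 0²)))/(2*(1/(3 + (2 + 0²)))) = -1550 - (-2 + 1/(3 + (2 + 0)))/(2*(1/(3 + (2 + 0)))) = -1550 - (-2 + 1/(3 + 2))/(2*(1/(3 + 2))) = -1550 - (-2 + 1/5)/(2*(1/5)) = -1550 - (-2 + ⅕)/(2*⅕) = -1550 - 5*(-9)/(2*5) = -1550 - 1*(-9/2) = -1550 + 9/2 = -3091/2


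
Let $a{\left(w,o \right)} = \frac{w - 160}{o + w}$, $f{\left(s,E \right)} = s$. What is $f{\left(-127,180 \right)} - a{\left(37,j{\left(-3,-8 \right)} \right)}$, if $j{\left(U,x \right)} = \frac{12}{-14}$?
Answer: $- \frac{31270}{253} \approx -123.6$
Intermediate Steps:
$j{\left(U,x \right)} = - \frac{6}{7}$ ($j{\left(U,x \right)} = 12 \left(- \frac{1}{14}\right) = - \frac{6}{7}$)
$a{\left(w,o \right)} = \frac{-160 + w}{o + w}$
$f{\left(-127,180 \right)} - a{\left(37,j{\left(-3,-8 \right)} \right)} = -127 - \frac{-160 + 37}{- \frac{6}{7} + 37} = -127 - \frac{1}{\frac{253}{7}} \left(-123\right) = -127 - \frac{7}{253} \left(-123\right) = -127 - - \frac{861}{253} = -127 + \frac{861}{253} = - \frac{31270}{253}$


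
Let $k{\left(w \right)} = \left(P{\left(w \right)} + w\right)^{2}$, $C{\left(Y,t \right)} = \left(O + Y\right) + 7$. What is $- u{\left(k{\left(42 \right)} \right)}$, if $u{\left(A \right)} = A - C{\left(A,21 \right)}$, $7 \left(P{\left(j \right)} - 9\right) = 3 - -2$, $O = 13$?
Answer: $20$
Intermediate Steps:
$P{\left(j \right)} = \frac{68}{7}$ ($P{\left(j \right)} = 9 + \frac{3 - -2}{7} = 9 + \frac{3 + 2}{7} = 9 + \frac{1}{7} \cdot 5 = 9 + \frac{5}{7} = \frac{68}{7}$)
$C{\left(Y,t \right)} = 20 + Y$ ($C{\left(Y,t \right)} = \left(13 + Y\right) + 7 = 20 + Y$)
$k{\left(w \right)} = \left(\frac{68}{7} + w\right)^{2}$
$u{\left(A \right)} = -20$ ($u{\left(A \right)} = A - \left(20 + A\right) = -20$)
$- u{\left(k{\left(42 \right)} \right)} = \left(-1\right) \left(-20\right) = 20$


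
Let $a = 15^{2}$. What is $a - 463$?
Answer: $-238$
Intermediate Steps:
$a = 225$
$a - 463 = 225 - 463 = -238$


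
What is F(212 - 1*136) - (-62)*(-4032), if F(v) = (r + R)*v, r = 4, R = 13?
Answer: -248692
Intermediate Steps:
F(v) = 17*v (F(v) = (4 + 13)*v = 17*v)
F(212 - 1*136) - (-62)*(-4032) = 17*(212 - 1*136) - (-62)*(-4032) = 17*(212 - 136) - 1*249984 = 17*76 - 249984 = 1292 - 249984 = -248692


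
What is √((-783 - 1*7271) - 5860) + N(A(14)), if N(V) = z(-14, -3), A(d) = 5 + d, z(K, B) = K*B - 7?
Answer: 35 + 3*I*√1546 ≈ 35.0 + 117.96*I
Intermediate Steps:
z(K, B) = -7 + B*K (z(K, B) = B*K - 7 = -7 + B*K)
N(V) = 35 (N(V) = -7 - 3*(-14) = -7 + 42 = 35)
√((-783 - 1*7271) - 5860) + N(A(14)) = √((-783 - 1*7271) - 5860) + 35 = √((-783 - 7271) - 5860) + 35 = √(-8054 - 5860) + 35 = √(-13914) + 35 = 3*I*√1546 + 35 = 35 + 3*I*√1546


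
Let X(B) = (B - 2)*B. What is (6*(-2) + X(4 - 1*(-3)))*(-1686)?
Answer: -38778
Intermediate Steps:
X(B) = B*(-2 + B) (X(B) = (-2 + B)*B = B*(-2 + B))
(6*(-2) + X(4 - 1*(-3)))*(-1686) = (6*(-2) + (4 - 1*(-3))*(-2 + (4 - 1*(-3))))*(-1686) = (-12 + (4 + 3)*(-2 + (4 + 3)))*(-1686) = (-12 + 7*(-2 + 7))*(-1686) = (-12 + 7*5)*(-1686) = (-12 + 35)*(-1686) = 23*(-1686) = -38778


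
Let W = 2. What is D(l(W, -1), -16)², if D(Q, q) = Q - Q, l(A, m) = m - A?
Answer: 0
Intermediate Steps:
D(Q, q) = 0
D(l(W, -1), -16)² = 0² = 0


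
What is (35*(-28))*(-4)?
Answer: 3920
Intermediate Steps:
(35*(-28))*(-4) = -980*(-4) = 3920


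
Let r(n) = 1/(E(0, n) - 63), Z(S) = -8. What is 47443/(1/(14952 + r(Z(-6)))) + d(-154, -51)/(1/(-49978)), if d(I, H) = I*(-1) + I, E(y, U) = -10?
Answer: 51783797285/73 ≈ 7.0937e+8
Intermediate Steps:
r(n) = -1/73 (r(n) = 1/(-10 - 63) = 1/(-73) = -1/73)
d(I, H) = 0 (d(I, H) = -I + I = 0)
47443/(1/(14952 + r(Z(-6)))) + d(-154, -51)/(1/(-49978)) = 47443/(1/(14952 - 1/73)) + 0/(1/(-49978)) = 47443/(1/(1091495/73)) + 0/(-1/49978) = 47443/(73/1091495) + 0*(-49978) = 47443*(1091495/73) + 0 = 51783797285/73 + 0 = 51783797285/73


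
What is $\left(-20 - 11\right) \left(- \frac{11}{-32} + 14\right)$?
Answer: $- \frac{14229}{32} \approx -444.66$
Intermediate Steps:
$\left(-20 - 11\right) \left(- \frac{11}{-32} + 14\right) = - 31 \left(\left(-11\right) \left(- \frac{1}{32}\right) + 14\right) = - 31 \left(\frac{11}{32} + 14\right) = \left(-31\right) \frac{459}{32} = - \frac{14229}{32}$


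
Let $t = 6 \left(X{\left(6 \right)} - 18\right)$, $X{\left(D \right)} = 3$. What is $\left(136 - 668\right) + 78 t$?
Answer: $-7552$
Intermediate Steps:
$t = -90$ ($t = 6 \left(3 - 18\right) = 6 \left(-15\right) = -90$)
$\left(136 - 668\right) + 78 t = \left(136 - 668\right) + 78 \left(-90\right) = -532 - 7020 = -7552$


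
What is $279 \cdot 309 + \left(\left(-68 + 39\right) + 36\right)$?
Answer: $86218$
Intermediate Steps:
$279 \cdot 309 + \left(\left(-68 + 39\right) + 36\right) = 86211 + \left(-29 + 36\right) = 86211 + 7 = 86218$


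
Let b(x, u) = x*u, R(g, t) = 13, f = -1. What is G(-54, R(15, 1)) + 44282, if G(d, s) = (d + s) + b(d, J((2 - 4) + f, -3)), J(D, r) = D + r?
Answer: 44565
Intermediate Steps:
b(x, u) = u*x
G(d, s) = s - 5*d (G(d, s) = (d + s) + (((2 - 4) - 1) - 3)*d = (d + s) + ((-2 - 1) - 3)*d = (d + s) + (-3 - 3)*d = (d + s) - 6*d = s - 5*d)
G(-54, R(15, 1)) + 44282 = (13 - 5*(-54)) + 44282 = (13 + 270) + 44282 = 283 + 44282 = 44565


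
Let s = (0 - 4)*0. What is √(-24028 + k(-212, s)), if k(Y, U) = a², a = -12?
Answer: 2*I*√5971 ≈ 154.54*I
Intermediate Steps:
s = 0 (s = -4*0 = 0)
k(Y, U) = 144 (k(Y, U) = (-12)² = 144)
√(-24028 + k(-212, s)) = √(-24028 + 144) = √(-23884) = 2*I*√5971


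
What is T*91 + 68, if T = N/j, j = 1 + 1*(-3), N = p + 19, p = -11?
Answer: -296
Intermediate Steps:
N = 8 (N = -11 + 19 = 8)
j = -2 (j = 1 - 3 = -2)
T = -4 (T = 8/(-2) = 8*(-½) = -4)
T*91 + 68 = -4*91 + 68 = -364 + 68 = -296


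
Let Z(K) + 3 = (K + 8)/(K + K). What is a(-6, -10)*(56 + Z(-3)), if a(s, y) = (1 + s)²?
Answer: 7825/6 ≈ 1304.2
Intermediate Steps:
Z(K) = -3 + (8 + K)/(2*K) (Z(K) = -3 + (K + 8)/(K + K) = -3 + (8 + K)/((2*K)) = -3 + (8 + K)*(1/(2*K)) = -3 + (8 + K)/(2*K))
a(-6, -10)*(56 + Z(-3)) = (1 - 6)²*(56 + (-5/2 + 4/(-3))) = (-5)²*(56 + (-5/2 + 4*(-⅓))) = 25*(56 + (-5/2 - 4/3)) = 25*(56 - 23/6) = 25*(313/6) = 7825/6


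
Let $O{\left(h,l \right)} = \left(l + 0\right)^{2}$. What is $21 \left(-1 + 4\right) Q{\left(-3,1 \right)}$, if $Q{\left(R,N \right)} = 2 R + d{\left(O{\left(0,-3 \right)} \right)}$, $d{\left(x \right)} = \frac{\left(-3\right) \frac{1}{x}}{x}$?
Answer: $- \frac{1141}{3} \approx -380.33$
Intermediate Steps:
$O{\left(h,l \right)} = l^{2}$
$d{\left(x \right)} = - \frac{3}{x^{2}}$
$Q{\left(R,N \right)} = - \frac{1}{27} + 2 R$ ($Q{\left(R,N \right)} = 2 R - \frac{3}{81} = 2 R - \frac{1}{27} = - \frac{1}{27} + 2 R$)
$21 \left(-1 + 4\right) Q{\left(-3,1 \right)} = 21 \left(-1 + 4\right) \left(- \frac{1}{27} + 2 \left(-3\right)\right) = 21 \cdot 3 \left(- \frac{1}{27} - 6\right) = 21 \cdot 3 \left(- \frac{163}{27}\right) = 21 \left(- \frac{163}{9}\right) = - \frac{1141}{3}$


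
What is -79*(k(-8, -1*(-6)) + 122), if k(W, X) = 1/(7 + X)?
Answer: -125373/13 ≈ -9644.1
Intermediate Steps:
-79*(k(-8, -1*(-6)) + 122) = -79*(1/(7 - 1*(-6)) + 122) = -79*(1/(7 + 6) + 122) = -79*(1/13 + 122) = -79*1587/13 = -125373/13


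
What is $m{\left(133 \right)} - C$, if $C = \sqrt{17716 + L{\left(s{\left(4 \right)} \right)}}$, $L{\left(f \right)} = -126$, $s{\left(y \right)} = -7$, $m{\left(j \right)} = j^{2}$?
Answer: $17689 - \sqrt{17590} \approx 17556.0$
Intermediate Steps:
$C = \sqrt{17590}$ ($C = \sqrt{17716 - 126} = \sqrt{17590} \approx 132.63$)
$m{\left(133 \right)} - C = 133^{2} - \sqrt{17590} = 17689 - \sqrt{17590}$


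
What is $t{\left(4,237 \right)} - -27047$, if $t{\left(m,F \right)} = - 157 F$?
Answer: $-10162$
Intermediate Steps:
$t{\left(4,237 \right)} - -27047 = \left(-157\right) 237 - -27047 = -37209 + 27047 = -10162$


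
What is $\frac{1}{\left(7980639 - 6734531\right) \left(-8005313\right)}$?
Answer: $- \frac{1}{9975484571804} \approx -1.0025 \cdot 10^{-13}$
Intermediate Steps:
$\frac{1}{\left(7980639 - 6734531\right) \left(-8005313\right)} = \frac{1}{1246108} \left(- \frac{1}{8005313}\right) = - \frac{1}{9975484571804}$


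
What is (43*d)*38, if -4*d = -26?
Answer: 10621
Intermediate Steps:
d = 13/2 (d = -¼*(-26) = 13/2 ≈ 6.5000)
(43*d)*38 = (43*(13/2))*38 = (559/2)*38 = 10621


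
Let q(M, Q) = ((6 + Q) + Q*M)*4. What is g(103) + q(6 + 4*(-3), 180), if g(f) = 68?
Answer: -3508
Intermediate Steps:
q(M, Q) = 24 + 4*Q + 4*M*Q (q(M, Q) = ((6 + Q) + M*Q)*4 = (6 + Q + M*Q)*4 = 24 + 4*Q + 4*M*Q)
g(103) + q(6 + 4*(-3), 180) = 68 + (24 + 4*180 + 4*(6 + 4*(-3))*180) = 68 + (24 + 720 + 4*(6 - 12)*180) = 68 + (24 + 720 + 4*(-6)*180) = 68 + (24 + 720 - 4320) = 68 - 3576 = -3508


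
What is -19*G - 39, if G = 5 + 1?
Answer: -153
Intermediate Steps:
G = 6
-19*G - 39 = -19*6 - 39 = -114 - 39 = -153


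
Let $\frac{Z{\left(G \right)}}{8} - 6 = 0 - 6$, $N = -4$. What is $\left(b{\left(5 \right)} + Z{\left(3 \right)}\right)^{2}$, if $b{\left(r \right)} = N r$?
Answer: $400$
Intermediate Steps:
$Z{\left(G \right)} = 0$ ($Z{\left(G \right)} = 48 + 8 \left(0 - 6\right) = 48 + 8 \left(-6\right) = 48 - 48 = 0$)
$b{\left(r \right)} = - 4 r$
$\left(b{\left(5 \right)} + Z{\left(3 \right)}\right)^{2} = \left(\left(-4\right) 5 + 0\right)^{2} = \left(-20 + 0\right)^{2} = \left(-20\right)^{2} = 400$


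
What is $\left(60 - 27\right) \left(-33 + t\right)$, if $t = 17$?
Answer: $-528$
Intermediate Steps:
$\left(60 - 27\right) \left(-33 + t\right) = \left(60 - 27\right) \left(-33 + 17\right) = \left(60 - 27\right) \left(-16\right) = 33 \left(-16\right) = -528$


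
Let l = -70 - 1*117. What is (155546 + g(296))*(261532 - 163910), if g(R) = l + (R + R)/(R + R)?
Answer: 15166553920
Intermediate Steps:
l = -187 (l = -70 - 117 = -187)
g(R) = -186 (g(R) = -187 + (R + R)/(R + R) = -187 + (2*R)/((2*R)) = -187 + (2*R)*(1/(2*R)) = -187 + 1 = -186)
(155546 + g(296))*(261532 - 163910) = (155546 - 186)*(261532 - 163910) = 155360*97622 = 15166553920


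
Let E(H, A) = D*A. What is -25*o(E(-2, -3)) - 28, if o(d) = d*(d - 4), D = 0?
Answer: -28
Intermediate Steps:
E(H, A) = 0 (E(H, A) = 0*A = 0)
o(d) = d*(-4 + d)
-25*o(E(-2, -3)) - 28 = -0*(-4 + 0) - 28 = -0*(-4) - 28 = -25*0 - 28 = 0 - 28 = -28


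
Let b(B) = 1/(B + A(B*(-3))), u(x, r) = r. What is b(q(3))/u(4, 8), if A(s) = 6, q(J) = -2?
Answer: 1/32 ≈ 0.031250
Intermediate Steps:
b(B) = 1/(6 + B) (b(B) = 1/(B + 6) = 1/(6 + B))
b(q(3))/u(4, 8) = 1/((6 - 2)*8) = (⅛)/4 = (¼)*(⅛) = 1/32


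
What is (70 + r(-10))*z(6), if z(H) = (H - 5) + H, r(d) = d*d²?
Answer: -6510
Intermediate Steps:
r(d) = d³
z(H) = -5 + 2*H (z(H) = (-5 + H) + H = -5 + 2*H)
(70 + r(-10))*z(6) = (70 + (-10)³)*(-5 + 2*6) = (70 - 1000)*(-5 + 12) = -930*7 = -6510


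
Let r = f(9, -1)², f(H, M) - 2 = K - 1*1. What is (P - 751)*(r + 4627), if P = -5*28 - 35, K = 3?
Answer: -4299418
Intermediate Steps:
f(H, M) = 4 (f(H, M) = 2 + (3 - 1*1) = 2 + (3 - 1) = 2 + 2 = 4)
P = -175 (P = -140 - 35 = -175)
r = 16 (r = 4² = 16)
(P - 751)*(r + 4627) = (-175 - 751)*(16 + 4627) = -926*4643 = -4299418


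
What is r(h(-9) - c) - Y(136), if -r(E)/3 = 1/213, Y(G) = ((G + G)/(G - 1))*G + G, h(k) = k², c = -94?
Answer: -3930127/9585 ≈ -410.03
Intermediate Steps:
Y(G) = G + 2*G²/(-1 + G) (Y(G) = ((2*G)/(-1 + G))*G + G = (2*G/(-1 + G))*G + G = 2*G²/(-1 + G) + G = G + 2*G²/(-1 + G))
r(E) = -1/71 (r(E) = -3/213 = -3*1/213 = -1/71)
r(h(-9) - c) - Y(136) = -1/71 - 136*(-1 + 3*136)/(-1 + 136) = -1/71 - 136*(-1 + 408)/135 = -1/71 - 136*407/135 = -1/71 - 1*55352/135 = -1/71 - 55352/135 = -3930127/9585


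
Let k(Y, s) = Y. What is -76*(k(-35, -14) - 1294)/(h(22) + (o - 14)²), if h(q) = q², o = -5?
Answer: 101004/845 ≈ 119.53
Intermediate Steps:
-76*(k(-35, -14) - 1294)/(h(22) + (o - 14)²) = -76*(-35 - 1294)/(22² + (-5 - 14)²) = -(-101004)/(484 + (-19)²) = -(-101004)/(484 + 361) = -(-101004)/845 = -76*(-1329/845) = 101004/845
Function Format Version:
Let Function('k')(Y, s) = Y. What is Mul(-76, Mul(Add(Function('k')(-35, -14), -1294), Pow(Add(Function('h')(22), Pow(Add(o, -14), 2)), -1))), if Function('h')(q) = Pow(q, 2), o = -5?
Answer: Rational(101004, 845) ≈ 119.53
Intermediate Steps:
Mul(-76, Mul(Add(Function('k')(-35, -14), -1294), Pow(Add(Function('h')(22), Pow(Add(o, -14), 2)), -1))) = Mul(-76, Mul(Add(-35, -1294), Pow(Add(Pow(22, 2), Pow(Add(-5, -14), 2)), -1))) = Mul(-76, Mul(-1329, Pow(Add(484, Pow(-19, 2)), -1))) = Mul(-76, Mul(-1329, Pow(Add(484, 361), -1))) = Mul(-76, Mul(-1329, Pow(845, -1))) = Mul(-76, Mul(-1329, Rational(1, 845))) = Mul(-76, Rational(-1329, 845)) = Rational(101004, 845)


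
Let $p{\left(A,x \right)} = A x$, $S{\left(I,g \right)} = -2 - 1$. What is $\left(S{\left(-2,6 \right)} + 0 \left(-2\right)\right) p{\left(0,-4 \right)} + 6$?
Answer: $6$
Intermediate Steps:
$S{\left(I,g \right)} = -3$ ($S{\left(I,g \right)} = -2 - 1 = -3$)
$\left(S{\left(-2,6 \right)} + 0 \left(-2\right)\right) p{\left(0,-4 \right)} + 6 = \left(-3 + 0 \left(-2\right)\right) 0 \left(-4\right) + 6 = \left(-3 + 0\right) 0 + 6 = \left(-3\right) 0 + 6 = 0 + 6 = 6$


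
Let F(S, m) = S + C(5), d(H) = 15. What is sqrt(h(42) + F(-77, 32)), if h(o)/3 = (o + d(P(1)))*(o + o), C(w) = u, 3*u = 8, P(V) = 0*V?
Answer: sqrt(128607)/3 ≈ 119.54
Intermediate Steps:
P(V) = 0
u = 8/3 (u = (1/3)*8 = 8/3 ≈ 2.6667)
C(w) = 8/3
F(S, m) = 8/3 + S (F(S, m) = S + 8/3 = 8/3 + S)
h(o) = 6*o*(15 + o) (h(o) = 3*((o + 15)*(o + o)) = 3*((15 + o)*(2*o)) = 3*(2*o*(15 + o)) = 6*o*(15 + o))
sqrt(h(42) + F(-77, 32)) = sqrt(6*42*(15 + 42) + (8/3 - 77)) = sqrt(6*42*57 - 223/3) = sqrt(14364 - 223/3) = sqrt(42869/3) = sqrt(128607)/3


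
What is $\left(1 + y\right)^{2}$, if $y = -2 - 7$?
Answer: $64$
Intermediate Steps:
$y = -9$
$\left(1 + y\right)^{2} = \left(1 - 9\right)^{2} = \left(-8\right)^{2} = 64$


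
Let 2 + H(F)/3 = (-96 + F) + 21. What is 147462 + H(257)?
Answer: 148002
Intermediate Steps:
H(F) = -231 + 3*F (H(F) = -6 + 3*((-96 + F) + 21) = -6 + 3*(-75 + F) = -6 + (-225 + 3*F) = -231 + 3*F)
147462 + H(257) = 147462 + (-231 + 3*257) = 147462 + (-231 + 771) = 147462 + 540 = 148002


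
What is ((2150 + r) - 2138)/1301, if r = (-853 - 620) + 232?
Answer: -1229/1301 ≈ -0.94466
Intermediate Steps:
r = -1241 (r = -1473 + 232 = -1241)
((2150 + r) - 2138)/1301 = ((2150 - 1241) - 2138)/1301 = (909 - 2138)*(1/1301) = -1229*1/1301 = -1229/1301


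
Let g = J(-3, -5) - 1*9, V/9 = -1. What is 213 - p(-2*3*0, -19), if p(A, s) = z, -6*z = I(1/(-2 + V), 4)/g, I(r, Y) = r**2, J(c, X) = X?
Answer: 2164931/10164 ≈ 213.00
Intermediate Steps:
V = -9 (V = 9*(-1) = -9)
g = -14 (g = -5 - 1*9 = -5 - 9 = -14)
z = 1/10164 (z = -(1/(-2 - 9))**2/(6*(-14)) = -(1/(-11))**2*(-1)/(6*14) = -(-1/11)**2*(-1)/(6*14) = -(-1)/(726*14) = -1/6*(-1/1694) = 1/10164 ≈ 9.8386e-5)
p(A, s) = 1/10164
213 - p(-2*3*0, -19) = 213 - 1*1/10164 = 213 - 1/10164 = 2164931/10164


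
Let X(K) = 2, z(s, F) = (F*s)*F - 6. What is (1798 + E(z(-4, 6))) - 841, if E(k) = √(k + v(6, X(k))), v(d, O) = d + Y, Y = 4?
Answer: 957 + 2*I*√35 ≈ 957.0 + 11.832*I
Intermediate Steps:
z(s, F) = -6 + s*F² (z(s, F) = s*F² - 6 = -6 + s*F²)
v(d, O) = 4 + d (v(d, O) = d + 4 = 4 + d)
E(k) = √(10 + k) (E(k) = √(k + (4 + 6)) = √(k + 10) = √(10 + k))
(1798 + E(z(-4, 6))) - 841 = (1798 + √(10 + (-6 - 4*6²))) - 841 = (1798 + √(10 + (-6 - 4*36))) - 841 = (1798 + √(10 + (-6 - 144))) - 841 = (1798 + √(10 - 150)) - 841 = (1798 + √(-140)) - 841 = (1798 + 2*I*√35) - 841 = 957 + 2*I*√35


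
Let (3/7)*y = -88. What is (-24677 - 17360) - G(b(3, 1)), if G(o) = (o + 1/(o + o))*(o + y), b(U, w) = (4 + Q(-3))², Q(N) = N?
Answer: -83461/2 ≈ -41731.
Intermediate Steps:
y = -616/3 (y = (7/3)*(-88) = -616/3 ≈ -205.33)
b(U, w) = 1 (b(U, w) = (4 - 3)² = 1² = 1)
G(o) = (-616/3 + o)*(o + 1/(2*o)) (G(o) = (o + 1/(o + o))*(o - 616/3) = (o + 1/(2*o))*(-616/3 + o) = (-616/3 + o)*(o + 1/(2*o)))
(-24677 - 17360) - G(b(3, 1)) = (-24677 - 17360) - (-616 + 1*(3 - 1232*1 + 6*1²))/(6*1) = -42037 - (-616 + 1*(3 - 1232 + 6*1))/6 = -42037 - (-616 + 1*(3 - 1232 + 6))/6 = -42037 - (-616 + 1*(-1223))/6 = -42037 - (-616 - 1223)/6 = -42037 - (-1839)/6 = -42037 - 1*(-613/2) = -42037 + 613/2 = -83461/2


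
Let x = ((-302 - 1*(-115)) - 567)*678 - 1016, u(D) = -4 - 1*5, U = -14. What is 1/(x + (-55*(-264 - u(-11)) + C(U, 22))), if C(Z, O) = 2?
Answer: -1/498201 ≈ -2.0072e-6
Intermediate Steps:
u(D) = -9 (u(D) = -4 - 5 = -9)
x = -512228 (x = ((-302 + 115) - 567)*678 - 1016 = (-187 - 567)*678 - 1016 = -754*678 - 1016 = -511212 - 1016 = -512228)
1/(x + (-55*(-264 - u(-11)) + C(U, 22))) = 1/(-512228 + (-55*(-264 - 1*(-9)) + 2)) = 1/(-512228 + (-55*(-264 + 9) + 2)) = 1/(-512228 + (-55*(-255) + 2)) = 1/(-512228 + (14025 + 2)) = 1/(-512228 + 14027) = 1/(-498201) = -1/498201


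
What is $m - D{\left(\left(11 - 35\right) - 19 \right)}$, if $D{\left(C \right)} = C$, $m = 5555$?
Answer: $5598$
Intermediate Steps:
$m - D{\left(\left(11 - 35\right) - 19 \right)} = 5555 - \left(\left(11 - 35\right) - 19\right) = 5555 - \left(-24 - 19\right) = 5555 - -43 = 5555 + 43 = 5598$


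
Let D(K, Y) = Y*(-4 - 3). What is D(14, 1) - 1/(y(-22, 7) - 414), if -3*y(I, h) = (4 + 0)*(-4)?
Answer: -8579/1226 ≈ -6.9976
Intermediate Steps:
D(K, Y) = -7*Y (D(K, Y) = Y*(-7) = -7*Y)
y(I, h) = 16/3 (y(I, h) = -(4 + 0)*(-4)/3 = -4*(-4)/3 = -⅓*(-16) = 16/3)
D(14, 1) - 1/(y(-22, 7) - 414) = -7*1 - 1/(16/3 - 414) = -7 - 1/(-1226/3) = -7 - 1*(-3/1226) = -7 + 3/1226 = -8579/1226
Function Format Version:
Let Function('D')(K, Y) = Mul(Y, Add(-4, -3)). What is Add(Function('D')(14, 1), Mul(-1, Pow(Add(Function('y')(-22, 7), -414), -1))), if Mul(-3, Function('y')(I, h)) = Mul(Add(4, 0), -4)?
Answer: Rational(-8579, 1226) ≈ -6.9976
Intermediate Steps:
Function('D')(K, Y) = Mul(-7, Y) (Function('D')(K, Y) = Mul(Y, -7) = Mul(-7, Y))
Function('y')(I, h) = Rational(16, 3) (Function('y')(I, h) = Mul(Rational(-1, 3), Mul(Add(4, 0), -4)) = Mul(Rational(-1, 3), Mul(4, -4)) = Mul(Rational(-1, 3), -16) = Rational(16, 3))
Add(Function('D')(14, 1), Mul(-1, Pow(Add(Function('y')(-22, 7), -414), -1))) = Add(Mul(-7, 1), Mul(-1, Pow(Add(Rational(16, 3), -414), -1))) = Add(-7, Mul(-1, Pow(Rational(-1226, 3), -1))) = Add(-7, Mul(-1, Rational(-3, 1226))) = Add(-7, Rational(3, 1226)) = Rational(-8579, 1226)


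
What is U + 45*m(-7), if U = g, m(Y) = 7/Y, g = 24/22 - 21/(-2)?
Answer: -735/22 ≈ -33.409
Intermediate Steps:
g = 255/22 (g = 24*(1/22) - 21*(-½) = 12/11 + 21/2 = 255/22 ≈ 11.591)
U = 255/22 ≈ 11.591
U + 45*m(-7) = 255/22 + 45*(7/(-7)) = 255/22 + 45*(7*(-⅐)) = 255/22 + 45*(-1) = 255/22 - 45 = -735/22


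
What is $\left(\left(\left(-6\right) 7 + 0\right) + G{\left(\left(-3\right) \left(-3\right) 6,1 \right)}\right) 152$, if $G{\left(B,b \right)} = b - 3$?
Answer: $-6688$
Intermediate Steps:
$G{\left(B,b \right)} = -3 + b$
$\left(\left(\left(-6\right) 7 + 0\right) + G{\left(\left(-3\right) \left(-3\right) 6,1 \right)}\right) 152 = \left(\left(\left(-6\right) 7 + 0\right) + \left(-3 + 1\right)\right) 152 = \left(\left(-42 + 0\right) - 2\right) 152 = \left(-42 - 2\right) 152 = \left(-44\right) 152 = -6688$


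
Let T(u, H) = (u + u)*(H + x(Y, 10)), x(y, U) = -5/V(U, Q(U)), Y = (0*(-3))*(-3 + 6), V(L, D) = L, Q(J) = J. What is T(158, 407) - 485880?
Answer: -357426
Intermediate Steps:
Y = 0 (Y = 0*3 = 0)
x(y, U) = -5/U
T(u, H) = 2*u*(-½ + H) (T(u, H) = (u + u)*(H - 5/10) = (2*u)*(H - 5*⅒) = (2*u)*(H - ½) = (2*u)*(-½ + H) = 2*u*(-½ + H))
T(158, 407) - 485880 = 158*(-1 + 2*407) - 485880 = 158*(-1 + 814) - 485880 = 158*813 - 485880 = 128454 - 485880 = -357426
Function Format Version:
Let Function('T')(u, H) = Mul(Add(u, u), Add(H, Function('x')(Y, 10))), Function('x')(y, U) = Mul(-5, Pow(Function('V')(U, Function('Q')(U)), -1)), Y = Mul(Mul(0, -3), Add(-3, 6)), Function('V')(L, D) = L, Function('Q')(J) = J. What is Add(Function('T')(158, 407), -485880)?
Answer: -357426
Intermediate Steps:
Y = 0 (Y = Mul(0, 3) = 0)
Function('x')(y, U) = Mul(-5, Pow(U, -1))
Function('T')(u, H) = Mul(2, u, Add(Rational(-1, 2), H)) (Function('T')(u, H) = Mul(Add(u, u), Add(H, Mul(-5, Pow(10, -1)))) = Mul(Mul(2, u), Add(H, Mul(-5, Rational(1, 10)))) = Mul(Mul(2, u), Add(H, Rational(-1, 2))) = Mul(Mul(2, u), Add(Rational(-1, 2), H)) = Mul(2, u, Add(Rational(-1, 2), H)))
Add(Function('T')(158, 407), -485880) = Add(Mul(158, Add(-1, Mul(2, 407))), -485880) = Add(Mul(158, Add(-1, 814)), -485880) = Add(Mul(158, 813), -485880) = Add(128454, -485880) = -357426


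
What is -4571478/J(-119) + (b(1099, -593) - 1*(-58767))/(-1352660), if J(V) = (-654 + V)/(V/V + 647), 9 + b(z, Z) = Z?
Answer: 801401734927499/209121236 ≈ 3.8322e+6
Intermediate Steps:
b(z, Z) = -9 + Z
J(V) = -109/108 + V/648 (J(V) = (-654 + V)/(1 + 647) = (-654 + V)/648 = (-654 + V)*(1/648) = -109/108 + V/648)
-4571478/J(-119) + (b(1099, -593) - 1*(-58767))/(-1352660) = -4571478/(-109/108 + (1/648)*(-119)) + ((-9 - 593) - 1*(-58767))/(-1352660) = -4571478/(-109/108 - 119/648) + (-602 + 58767)*(-1/1352660) = -4571478/(-773/648) + 58165*(-1/1352660) = -4571478*(-648/773) - 11633/270532 = 2962317744/773 - 11633/270532 = 801401734927499/209121236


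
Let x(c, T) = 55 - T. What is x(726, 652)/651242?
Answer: -597/651242 ≈ -0.00091671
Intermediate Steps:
x(726, 652)/651242 = (55 - 1*652)/651242 = (55 - 652)*(1/651242) = -597*1/651242 = -597/651242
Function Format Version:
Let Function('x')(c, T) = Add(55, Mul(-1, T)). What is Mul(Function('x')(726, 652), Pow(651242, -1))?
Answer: Rational(-597, 651242) ≈ -0.00091671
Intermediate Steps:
Mul(Function('x')(726, 652), Pow(651242, -1)) = Mul(Add(55, Mul(-1, 652)), Pow(651242, -1)) = Mul(Add(55, -652), Rational(1, 651242)) = Mul(-597, Rational(1, 651242)) = Rational(-597, 651242)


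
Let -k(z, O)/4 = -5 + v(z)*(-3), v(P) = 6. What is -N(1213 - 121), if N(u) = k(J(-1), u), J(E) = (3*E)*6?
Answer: -92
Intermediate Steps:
J(E) = 18*E
k(z, O) = 92 (k(z, O) = -4*(-5 + 6*(-3)) = -4*(-5 - 18) = -4*(-23) = 92)
N(u) = 92
-N(1213 - 121) = -1*92 = -92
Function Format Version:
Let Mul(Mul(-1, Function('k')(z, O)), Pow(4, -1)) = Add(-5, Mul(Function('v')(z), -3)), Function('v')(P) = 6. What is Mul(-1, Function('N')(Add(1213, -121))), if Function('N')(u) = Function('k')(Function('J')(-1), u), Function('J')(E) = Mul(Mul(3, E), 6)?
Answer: -92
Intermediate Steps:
Function('J')(E) = Mul(18, E)
Function('k')(z, O) = 92 (Function('k')(z, O) = Mul(-4, Add(-5, Mul(6, -3))) = Mul(-4, Add(-5, -18)) = Mul(-4, -23) = 92)
Function('N')(u) = 92
Mul(-1, Function('N')(Add(1213, -121))) = Mul(-1, 92) = -92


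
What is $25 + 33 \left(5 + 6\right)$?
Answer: $388$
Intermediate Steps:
$25 + 33 \left(5 + 6\right) = 25 + 33 \cdot 11 = 25 + 363 = 388$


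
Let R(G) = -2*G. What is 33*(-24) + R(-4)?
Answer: -784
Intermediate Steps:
33*(-24) + R(-4) = 33*(-24) - 2*(-4) = -792 + 8 = -784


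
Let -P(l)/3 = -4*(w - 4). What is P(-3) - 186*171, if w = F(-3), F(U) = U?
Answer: -31890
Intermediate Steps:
w = -3
P(l) = -84 (P(l) = -(-12)*(-3 - 4) = -(-12)*(-7) = -3*28 = -84)
P(-3) - 186*171 = -84 - 186*171 = -84 - 31806 = -31890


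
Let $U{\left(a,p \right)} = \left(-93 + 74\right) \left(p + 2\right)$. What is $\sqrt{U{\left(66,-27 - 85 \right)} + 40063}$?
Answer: $\sqrt{42153} \approx 205.31$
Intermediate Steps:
$U{\left(a,p \right)} = -38 - 19 p$ ($U{\left(a,p \right)} = - 19 \left(2 + p\right) = -38 - 19 p$)
$\sqrt{U{\left(66,-27 - 85 \right)} + 40063} = \sqrt{\left(-38 - 19 \left(-27 - 85\right)\right) + 40063} = \sqrt{\left(-38 - -2128\right) + 40063} = \sqrt{\left(-38 + 2128\right) + 40063} = \sqrt{2090 + 40063} = \sqrt{42153}$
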